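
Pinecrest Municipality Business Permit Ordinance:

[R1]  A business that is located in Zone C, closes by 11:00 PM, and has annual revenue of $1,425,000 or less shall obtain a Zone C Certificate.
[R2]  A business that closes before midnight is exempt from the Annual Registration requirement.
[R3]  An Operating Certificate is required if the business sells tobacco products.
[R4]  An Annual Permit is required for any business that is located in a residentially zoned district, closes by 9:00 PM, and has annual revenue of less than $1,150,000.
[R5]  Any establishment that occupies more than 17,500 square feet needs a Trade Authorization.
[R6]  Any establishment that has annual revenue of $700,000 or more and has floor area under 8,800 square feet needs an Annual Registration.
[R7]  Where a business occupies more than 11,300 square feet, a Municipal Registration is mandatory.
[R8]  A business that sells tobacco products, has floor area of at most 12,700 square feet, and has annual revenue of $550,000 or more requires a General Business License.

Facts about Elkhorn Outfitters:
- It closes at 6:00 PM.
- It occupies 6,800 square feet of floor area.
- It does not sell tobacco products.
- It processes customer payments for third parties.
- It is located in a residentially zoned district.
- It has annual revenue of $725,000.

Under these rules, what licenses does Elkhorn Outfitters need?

Annual Permit

[R1] is located in a residentially zoned district (not: is located in Zone C); closes 6:00 PM, at/before 11:00 PM; revenue $725,000 ≤ $1,425,000 → Zone C Certificate not required.
[R2] closes 6:00 PM, at/before midnight → exempt from Annual Registration.
[R3] does not sell tobacco products → Operating Certificate not required.
[R4] is located in a residentially zoned district; closes 6:00 PM, at/before 9:00 PM; revenue $725,000 < $1,150,000 → Annual Permit required.
[R5] floor area 6,800 square feet ≤ 17,500 square feet → Trade Authorization not required.
[R6] revenue $725,000 ≥ $700,000; floor area 6,800 square feet < 8,800 square feet → Annual Registration required.
[R7] floor area 6,800 square feet ≤ 11,300 square feet → Municipal Registration not required.
[R8] does not sell tobacco products; floor area 6,800 square feet ≤ 12,700 square feet; revenue $725,000 ≥ $550,000 → General Business License not required.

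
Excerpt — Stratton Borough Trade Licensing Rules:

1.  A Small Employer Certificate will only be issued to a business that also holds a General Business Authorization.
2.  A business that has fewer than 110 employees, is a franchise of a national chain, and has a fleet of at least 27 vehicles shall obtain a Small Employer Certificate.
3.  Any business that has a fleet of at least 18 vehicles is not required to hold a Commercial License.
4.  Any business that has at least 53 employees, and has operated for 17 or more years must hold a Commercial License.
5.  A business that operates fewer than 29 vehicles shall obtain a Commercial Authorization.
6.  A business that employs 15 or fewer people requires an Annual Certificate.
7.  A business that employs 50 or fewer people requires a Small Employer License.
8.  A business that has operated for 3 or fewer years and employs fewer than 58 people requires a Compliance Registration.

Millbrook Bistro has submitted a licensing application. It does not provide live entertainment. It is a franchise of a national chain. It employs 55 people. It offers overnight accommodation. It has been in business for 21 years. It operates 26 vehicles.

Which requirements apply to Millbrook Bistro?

Commercial Authorization

1. Small Employer Certificate is not required → no effect.
2. employees 55 < 110; is a franchise of a national chain; vehicles 26 < 27 → Small Employer Certificate not required.
3. vehicles 26 ≥ 18 → exempt from Commercial License.
4. employees 55 ≥ 53; years in business 21 ≥ 17 → Commercial License required.
5. vehicles 26 < 29 → Commercial Authorization required.
6. employees 55 > 15 → Annual Certificate not required.
7. employees 55 > 50 → Small Employer License not required.
8. years in business 21 > 3; employees 55 < 58 → Compliance Registration not required.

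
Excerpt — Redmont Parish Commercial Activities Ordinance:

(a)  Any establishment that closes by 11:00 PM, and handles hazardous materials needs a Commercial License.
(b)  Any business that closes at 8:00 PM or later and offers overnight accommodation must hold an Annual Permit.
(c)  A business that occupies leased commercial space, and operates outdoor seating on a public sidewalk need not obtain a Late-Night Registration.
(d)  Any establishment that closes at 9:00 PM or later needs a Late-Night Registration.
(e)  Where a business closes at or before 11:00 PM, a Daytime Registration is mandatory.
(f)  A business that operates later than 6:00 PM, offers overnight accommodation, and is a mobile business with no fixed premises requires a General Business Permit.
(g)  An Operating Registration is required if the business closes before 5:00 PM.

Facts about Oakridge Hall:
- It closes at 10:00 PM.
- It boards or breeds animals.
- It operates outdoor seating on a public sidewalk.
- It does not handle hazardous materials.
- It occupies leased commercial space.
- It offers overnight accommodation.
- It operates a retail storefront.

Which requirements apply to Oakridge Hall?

(a) closes 10:00 PM, at/before 11:00 PM; does not handle hazardous materials → Commercial License not required.
(b) closes 10:00 PM, after 8:00 PM; offers overnight accommodation → Annual Permit required.
(c) occupies leased commercial space; operates outdoor seating on a public sidewalk → exempt from Late-Night Registration.
(d) closes 10:00 PM, after 9:00 PM → Late-Night Registration required.
(e) closes 10:00 PM, at/before 11:00 PM → Daytime Registration required.
(f) closes 10:00 PM, after 6:00 PM; offers overnight accommodation; occupies leased commercial space (not: is a mobile business with no fixed premises) → General Business Permit not required.
(g) closes 10:00 PM, after 5:00 PM → Operating Registration not required.

Annual Permit, Daytime Registration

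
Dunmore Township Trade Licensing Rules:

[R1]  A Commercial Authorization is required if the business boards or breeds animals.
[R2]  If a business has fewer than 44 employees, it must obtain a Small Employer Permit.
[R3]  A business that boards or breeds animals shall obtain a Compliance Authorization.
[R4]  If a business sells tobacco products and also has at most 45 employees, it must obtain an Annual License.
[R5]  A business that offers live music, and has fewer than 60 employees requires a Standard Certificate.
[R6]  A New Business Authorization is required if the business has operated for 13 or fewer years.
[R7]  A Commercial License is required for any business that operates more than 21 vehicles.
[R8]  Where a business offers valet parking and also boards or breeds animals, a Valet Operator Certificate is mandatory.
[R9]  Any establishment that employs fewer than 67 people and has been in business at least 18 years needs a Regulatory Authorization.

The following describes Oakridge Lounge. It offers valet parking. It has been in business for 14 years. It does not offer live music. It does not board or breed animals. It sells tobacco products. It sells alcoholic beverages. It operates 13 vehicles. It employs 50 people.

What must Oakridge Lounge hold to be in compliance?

[R1] does not board or breed animals → Commercial Authorization not required.
[R2] employees 50 ≥ 44 → Small Employer Permit not required.
[R3] does not board or breed animals → Compliance Authorization not required.
[R4] sells tobacco products; employees 50 > 45 → Annual License not required.
[R5] does not offer live music; employees 50 < 60 → Standard Certificate not required.
[R6] years in business 14 > 13 → New Business Authorization not required.
[R7] vehicles 13 ≤ 21 → Commercial License not required.
[R8] offers valet parking; does not board or breed animals → Valet Operator Certificate not required.
[R9] employees 50 < 67; years in business 14 < 18 → Regulatory Authorization not required.

None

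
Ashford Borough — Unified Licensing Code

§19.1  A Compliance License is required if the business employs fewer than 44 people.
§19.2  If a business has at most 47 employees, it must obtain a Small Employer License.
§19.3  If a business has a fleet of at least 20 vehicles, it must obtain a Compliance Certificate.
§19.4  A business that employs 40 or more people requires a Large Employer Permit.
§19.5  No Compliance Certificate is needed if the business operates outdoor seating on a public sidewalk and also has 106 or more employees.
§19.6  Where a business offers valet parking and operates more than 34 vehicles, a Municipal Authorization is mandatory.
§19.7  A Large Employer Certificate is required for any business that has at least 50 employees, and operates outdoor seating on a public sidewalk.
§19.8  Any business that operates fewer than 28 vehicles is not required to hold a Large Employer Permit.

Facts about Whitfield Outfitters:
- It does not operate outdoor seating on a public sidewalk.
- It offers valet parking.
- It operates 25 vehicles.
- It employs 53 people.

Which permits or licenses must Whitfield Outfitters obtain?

§19.1 employees 53 ≥ 44 → Compliance License not required.
§19.2 employees 53 > 47 → Small Employer License not required.
§19.3 vehicles 25 ≥ 20 → Compliance Certificate required.
§19.4 employees 53 ≥ 40 → Large Employer Permit required.
§19.5 does not operate outdoor seating on a public sidewalk; employees 53 < 106 → Compliance Certificate exemption does not apply.
§19.6 offers valet parking; vehicles 25 ≤ 34 → Municipal Authorization not required.
§19.7 employees 53 ≥ 50; does not operate outdoor seating on a public sidewalk → Large Employer Certificate not required.
§19.8 vehicles 25 < 28 → exempt from Large Employer Permit.

Compliance Certificate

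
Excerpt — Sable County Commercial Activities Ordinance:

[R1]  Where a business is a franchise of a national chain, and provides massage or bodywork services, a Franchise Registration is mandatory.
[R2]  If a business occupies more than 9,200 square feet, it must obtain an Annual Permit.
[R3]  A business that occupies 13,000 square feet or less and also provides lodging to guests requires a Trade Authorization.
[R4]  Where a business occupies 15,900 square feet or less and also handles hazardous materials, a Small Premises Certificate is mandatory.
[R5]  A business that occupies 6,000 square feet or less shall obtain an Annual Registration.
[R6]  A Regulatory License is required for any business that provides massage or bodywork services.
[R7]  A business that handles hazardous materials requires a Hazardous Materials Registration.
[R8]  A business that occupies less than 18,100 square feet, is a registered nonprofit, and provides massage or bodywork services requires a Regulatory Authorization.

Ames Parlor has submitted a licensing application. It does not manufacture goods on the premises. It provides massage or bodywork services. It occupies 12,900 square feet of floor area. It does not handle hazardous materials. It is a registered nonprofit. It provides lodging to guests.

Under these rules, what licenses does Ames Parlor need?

[R1] is a registered nonprofit (not: is a franchise of a national chain); provides massage or bodywork services → Franchise Registration not required.
[R2] floor area 12,900 square feet > 9,200 square feet → Annual Permit required.
[R3] floor area 12,900 square feet ≤ 13,000 square feet; provides lodging to guests → Trade Authorization required.
[R4] floor area 12,900 square feet ≤ 15,900 square feet; does not handle hazardous materials → Small Premises Certificate not required.
[R5] floor area 12,900 square feet > 6,000 square feet → Annual Registration not required.
[R6] provides massage or bodywork services → Regulatory License required.
[R7] does not handle hazardous materials → Hazardous Materials Registration not required.
[R8] floor area 12,900 square feet < 18,100 square feet; is a registered nonprofit; provides massage or bodywork services → Regulatory Authorization required.

Annual Permit, Regulatory Authorization, Regulatory License, Trade Authorization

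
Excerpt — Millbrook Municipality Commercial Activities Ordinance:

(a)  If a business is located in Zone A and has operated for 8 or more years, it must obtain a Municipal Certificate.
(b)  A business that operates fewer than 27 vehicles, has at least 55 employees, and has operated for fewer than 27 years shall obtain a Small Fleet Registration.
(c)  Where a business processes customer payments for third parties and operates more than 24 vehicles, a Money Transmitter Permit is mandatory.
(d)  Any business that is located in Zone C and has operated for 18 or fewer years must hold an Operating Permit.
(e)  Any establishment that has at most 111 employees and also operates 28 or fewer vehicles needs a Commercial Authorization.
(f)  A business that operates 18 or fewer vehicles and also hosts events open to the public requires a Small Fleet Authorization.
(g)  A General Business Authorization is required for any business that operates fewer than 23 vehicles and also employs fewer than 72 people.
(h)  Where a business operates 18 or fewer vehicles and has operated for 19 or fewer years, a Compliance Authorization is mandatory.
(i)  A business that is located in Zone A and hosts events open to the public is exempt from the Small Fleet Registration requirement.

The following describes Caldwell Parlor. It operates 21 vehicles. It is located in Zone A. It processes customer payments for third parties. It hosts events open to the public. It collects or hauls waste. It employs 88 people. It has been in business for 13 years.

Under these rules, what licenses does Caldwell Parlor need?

(a) is located in Zone A; years in business 13 ≥ 8 → Municipal Certificate required.
(b) vehicles 21 < 27; employees 88 ≥ 55; years in business 13 < 27 → Small Fleet Registration required.
(c) processes customer payments for third parties; vehicles 21 ≤ 24 → Money Transmitter Permit not required.
(d) is located in Zone A (not: is located in Zone C); years in business 13 ≤ 18 → Operating Permit not required.
(e) employees 88 ≤ 111; vehicles 21 ≤ 28 → Commercial Authorization required.
(f) vehicles 21 > 18; hosts events open to the public → Small Fleet Authorization not required.
(g) vehicles 21 < 23; employees 88 ≥ 72 → General Business Authorization not required.
(h) vehicles 21 > 18; years in business 13 ≤ 19 → Compliance Authorization not required.
(i) is located in Zone A; hosts events open to the public → exempt from Small Fleet Registration.

Commercial Authorization, Municipal Certificate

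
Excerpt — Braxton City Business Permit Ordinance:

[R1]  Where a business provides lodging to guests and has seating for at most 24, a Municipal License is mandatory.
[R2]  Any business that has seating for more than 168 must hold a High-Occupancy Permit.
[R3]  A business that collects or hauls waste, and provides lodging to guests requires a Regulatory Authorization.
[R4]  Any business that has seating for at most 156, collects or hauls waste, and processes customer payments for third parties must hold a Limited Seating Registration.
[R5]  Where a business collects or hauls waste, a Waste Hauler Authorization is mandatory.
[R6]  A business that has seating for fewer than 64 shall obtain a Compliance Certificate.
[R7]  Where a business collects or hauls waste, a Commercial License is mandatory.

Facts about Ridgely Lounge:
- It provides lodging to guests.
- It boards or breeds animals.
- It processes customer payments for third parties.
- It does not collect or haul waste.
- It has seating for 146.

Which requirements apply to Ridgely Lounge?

[R1] provides lodging to guests; seating 146 > 24 → Municipal License not required.
[R2] seating 146 ≤ 168 → High-Occupancy Permit not required.
[R3] does not collect or haul waste; provides lodging to guests → Regulatory Authorization not required.
[R4] seating 146 ≤ 156; does not collect or haul waste; processes customer payments for third parties → Limited Seating Registration not required.
[R5] does not collect or haul waste → Waste Hauler Authorization not required.
[R6] seating 146 ≥ 64 → Compliance Certificate not required.
[R7] does not collect or haul waste → Commercial License not required.

None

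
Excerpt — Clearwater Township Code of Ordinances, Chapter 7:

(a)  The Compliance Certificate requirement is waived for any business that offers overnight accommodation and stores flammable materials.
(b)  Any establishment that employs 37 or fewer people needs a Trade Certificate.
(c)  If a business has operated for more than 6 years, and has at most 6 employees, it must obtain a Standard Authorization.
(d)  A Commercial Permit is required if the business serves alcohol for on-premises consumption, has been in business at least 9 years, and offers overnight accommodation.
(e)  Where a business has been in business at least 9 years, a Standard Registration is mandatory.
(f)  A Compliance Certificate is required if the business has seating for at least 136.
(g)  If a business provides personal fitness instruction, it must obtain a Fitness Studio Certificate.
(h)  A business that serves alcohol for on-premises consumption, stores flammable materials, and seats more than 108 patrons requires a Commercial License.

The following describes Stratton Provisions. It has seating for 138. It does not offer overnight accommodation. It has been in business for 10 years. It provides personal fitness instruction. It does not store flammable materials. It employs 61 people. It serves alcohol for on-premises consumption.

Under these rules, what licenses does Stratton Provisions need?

Compliance Certificate, Fitness Studio Certificate, Standard Registration

(a) does not offer overnight accommodation; does not store flammable materials → Compliance Certificate exemption does not apply.
(b) employees 61 > 37 → Trade Certificate not required.
(c) years in business 10 > 6; employees 61 > 6 → Standard Authorization not required.
(d) serves alcohol for on-premises consumption; years in business 10 ≥ 9; does not offer overnight accommodation → Commercial Permit not required.
(e) years in business 10 ≥ 9 → Standard Registration required.
(f) seating 138 ≥ 136 → Compliance Certificate required.
(g) provides personal fitness instruction → Fitness Studio Certificate required.
(h) serves alcohol for on-premises consumption; does not store flammable materials; seating 138 > 108 → Commercial License not required.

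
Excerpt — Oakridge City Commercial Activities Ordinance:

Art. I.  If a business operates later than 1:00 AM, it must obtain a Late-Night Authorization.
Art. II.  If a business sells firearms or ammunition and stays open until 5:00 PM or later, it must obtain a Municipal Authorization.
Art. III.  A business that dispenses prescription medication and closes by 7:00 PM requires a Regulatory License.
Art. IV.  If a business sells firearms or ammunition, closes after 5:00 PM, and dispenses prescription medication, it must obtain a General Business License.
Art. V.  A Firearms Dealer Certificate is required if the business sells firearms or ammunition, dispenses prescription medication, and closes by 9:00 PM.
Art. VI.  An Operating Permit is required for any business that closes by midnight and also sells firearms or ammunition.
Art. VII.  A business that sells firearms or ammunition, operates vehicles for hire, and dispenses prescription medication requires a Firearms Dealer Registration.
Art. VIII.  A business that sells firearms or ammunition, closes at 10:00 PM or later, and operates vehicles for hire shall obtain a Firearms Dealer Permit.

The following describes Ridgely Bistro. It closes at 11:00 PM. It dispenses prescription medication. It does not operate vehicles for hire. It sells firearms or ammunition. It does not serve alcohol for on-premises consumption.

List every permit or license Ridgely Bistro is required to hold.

General Business License, Municipal Authorization, Operating Permit

Art. I. closes 11:00 PM, at/before 1:00 AM → Late-Night Authorization not required.
Art. II. sells firearms or ammunition; closes 11:00 PM, after 5:00 PM → Municipal Authorization required.
Art. III. dispenses prescription medication; closes 11:00 PM, after 7:00 PM → Regulatory License not required.
Art. IV. sells firearms or ammunition; closes 11:00 PM, after 5:00 PM; dispenses prescription medication → General Business License required.
Art. V. sells firearms or ammunition; dispenses prescription medication; closes 11:00 PM, after 9:00 PM → Firearms Dealer Certificate not required.
Art. VI. closes 11:00 PM, at/before midnight; sells firearms or ammunition → Operating Permit required.
Art. VII. sells firearms or ammunition; does not operate vehicles for hire; dispenses prescription medication → Firearms Dealer Registration not required.
Art. VIII. sells firearms or ammunition; closes 11:00 PM, after 10:00 PM; does not operate vehicles for hire → Firearms Dealer Permit not required.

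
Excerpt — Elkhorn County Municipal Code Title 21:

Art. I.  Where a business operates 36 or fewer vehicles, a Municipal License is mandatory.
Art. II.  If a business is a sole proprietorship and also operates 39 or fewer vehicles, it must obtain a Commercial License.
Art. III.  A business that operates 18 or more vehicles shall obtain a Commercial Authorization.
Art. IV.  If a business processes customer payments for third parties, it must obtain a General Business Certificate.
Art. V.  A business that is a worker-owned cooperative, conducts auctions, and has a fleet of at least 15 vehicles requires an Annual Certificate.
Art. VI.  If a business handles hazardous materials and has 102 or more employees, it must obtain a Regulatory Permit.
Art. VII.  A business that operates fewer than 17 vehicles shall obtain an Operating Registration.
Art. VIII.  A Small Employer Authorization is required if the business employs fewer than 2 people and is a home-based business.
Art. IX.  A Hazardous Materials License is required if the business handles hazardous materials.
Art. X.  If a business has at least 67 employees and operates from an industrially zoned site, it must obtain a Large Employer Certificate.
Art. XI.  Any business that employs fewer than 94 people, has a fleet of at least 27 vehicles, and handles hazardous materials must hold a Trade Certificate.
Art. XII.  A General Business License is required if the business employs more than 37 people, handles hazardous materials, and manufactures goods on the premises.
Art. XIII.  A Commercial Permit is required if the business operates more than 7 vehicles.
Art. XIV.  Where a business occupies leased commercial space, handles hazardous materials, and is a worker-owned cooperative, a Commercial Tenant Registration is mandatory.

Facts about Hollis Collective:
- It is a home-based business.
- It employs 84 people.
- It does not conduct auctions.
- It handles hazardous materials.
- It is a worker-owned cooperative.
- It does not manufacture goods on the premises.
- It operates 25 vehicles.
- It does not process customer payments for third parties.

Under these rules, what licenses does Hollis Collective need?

Commercial Authorization, Commercial Permit, Hazardous Materials License, Municipal License

Art. I. vehicles 25 ≤ 36 → Municipal License required.
Art. II. is a worker-owned cooperative (not: is a sole proprietorship); vehicles 25 ≤ 39 → Commercial License not required.
Art. III. vehicles 25 ≥ 18 → Commercial Authorization required.
Art. IV. does not process customer payments for third parties → General Business Certificate not required.
Art. V. is a worker-owned cooperative; does not conduct auctions; vehicles 25 ≥ 15 → Annual Certificate not required.
Art. VI. handles hazardous materials; employees 84 < 102 → Regulatory Permit not required.
Art. VII. vehicles 25 ≥ 17 → Operating Registration not required.
Art. VIII. employees 84 ≥ 2; is a home-based business → Small Employer Authorization not required.
Art. IX. handles hazardous materials → Hazardous Materials License required.
Art. X. employees 84 ≥ 67; is a home-based business (not: operates from an industrially zoned site) → Large Employer Certificate not required.
Art. XI. employees 84 < 94; vehicles 25 < 27; handles hazardous materials → Trade Certificate not required.
Art. XII. employees 84 > 37; handles hazardous materials; does not manufacture goods on the premises → General Business License not required.
Art. XIII. vehicles 25 > 7 → Commercial Permit required.
Art. XIV. is a home-based business (not: occupies leased commercial space); handles hazardous materials; is a worker-owned cooperative → Commercial Tenant Registration not required.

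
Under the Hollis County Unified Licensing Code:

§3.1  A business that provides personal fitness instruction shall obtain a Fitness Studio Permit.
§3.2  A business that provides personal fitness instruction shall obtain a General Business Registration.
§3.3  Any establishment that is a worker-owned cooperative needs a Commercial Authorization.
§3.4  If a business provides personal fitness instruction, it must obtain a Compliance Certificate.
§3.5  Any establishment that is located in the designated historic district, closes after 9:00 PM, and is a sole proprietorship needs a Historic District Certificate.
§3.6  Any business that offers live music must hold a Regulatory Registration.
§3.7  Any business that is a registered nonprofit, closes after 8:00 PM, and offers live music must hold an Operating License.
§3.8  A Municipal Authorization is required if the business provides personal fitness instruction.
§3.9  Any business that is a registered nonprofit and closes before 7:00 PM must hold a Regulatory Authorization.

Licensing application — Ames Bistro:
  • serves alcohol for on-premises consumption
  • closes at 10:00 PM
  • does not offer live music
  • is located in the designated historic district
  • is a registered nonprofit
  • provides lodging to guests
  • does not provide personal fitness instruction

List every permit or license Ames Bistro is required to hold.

None

§3.1 does not provide personal fitness instruction → Fitness Studio Permit not required.
§3.2 does not provide personal fitness instruction → General Business Registration not required.
§3.3 is a registered nonprofit (not: is a worker-owned cooperative) → Commercial Authorization not required.
§3.4 does not provide personal fitness instruction → Compliance Certificate not required.
§3.5 is located in the designated historic district; closes 10:00 PM, after 9:00 PM; is a registered nonprofit (not: is a sole proprietorship) → Historic District Certificate not required.
§3.6 does not offer live music → Regulatory Registration not required.
§3.7 is a registered nonprofit; closes 10:00 PM, after 8:00 PM; does not offer live music → Operating License not required.
§3.8 does not provide personal fitness instruction → Municipal Authorization not required.
§3.9 is a registered nonprofit; closes 10:00 PM, after 7:00 PM → Regulatory Authorization not required.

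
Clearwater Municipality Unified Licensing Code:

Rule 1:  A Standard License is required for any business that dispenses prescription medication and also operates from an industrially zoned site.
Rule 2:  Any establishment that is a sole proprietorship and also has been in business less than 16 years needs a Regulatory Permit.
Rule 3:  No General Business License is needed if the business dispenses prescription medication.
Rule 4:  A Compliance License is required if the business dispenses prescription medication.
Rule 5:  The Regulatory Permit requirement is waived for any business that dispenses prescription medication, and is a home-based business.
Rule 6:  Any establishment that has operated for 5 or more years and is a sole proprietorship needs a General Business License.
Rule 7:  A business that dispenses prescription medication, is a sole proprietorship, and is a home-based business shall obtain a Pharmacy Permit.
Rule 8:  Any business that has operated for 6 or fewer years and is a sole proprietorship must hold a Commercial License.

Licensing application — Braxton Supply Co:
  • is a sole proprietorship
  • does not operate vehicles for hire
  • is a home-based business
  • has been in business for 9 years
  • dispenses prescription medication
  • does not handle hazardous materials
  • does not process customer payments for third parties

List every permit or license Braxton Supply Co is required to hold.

Compliance License, Pharmacy Permit

Rule 1: dispenses prescription medication; is a home-based business (not: operates from an industrially zoned site) → Standard License not required.
Rule 2: is a sole proprietorship; years in business 9 < 16 → Regulatory Permit required.
Rule 3: dispenses prescription medication → exempt from General Business License.
Rule 4: dispenses prescription medication → Compliance License required.
Rule 5: dispenses prescription medication; is a home-based business → exempt from Regulatory Permit.
Rule 6: years in business 9 ≥ 5; is a sole proprietorship → General Business License required.
Rule 7: dispenses prescription medication; is a sole proprietorship; is a home-based business → Pharmacy Permit required.
Rule 8: years in business 9 > 6; is a sole proprietorship → Commercial License not required.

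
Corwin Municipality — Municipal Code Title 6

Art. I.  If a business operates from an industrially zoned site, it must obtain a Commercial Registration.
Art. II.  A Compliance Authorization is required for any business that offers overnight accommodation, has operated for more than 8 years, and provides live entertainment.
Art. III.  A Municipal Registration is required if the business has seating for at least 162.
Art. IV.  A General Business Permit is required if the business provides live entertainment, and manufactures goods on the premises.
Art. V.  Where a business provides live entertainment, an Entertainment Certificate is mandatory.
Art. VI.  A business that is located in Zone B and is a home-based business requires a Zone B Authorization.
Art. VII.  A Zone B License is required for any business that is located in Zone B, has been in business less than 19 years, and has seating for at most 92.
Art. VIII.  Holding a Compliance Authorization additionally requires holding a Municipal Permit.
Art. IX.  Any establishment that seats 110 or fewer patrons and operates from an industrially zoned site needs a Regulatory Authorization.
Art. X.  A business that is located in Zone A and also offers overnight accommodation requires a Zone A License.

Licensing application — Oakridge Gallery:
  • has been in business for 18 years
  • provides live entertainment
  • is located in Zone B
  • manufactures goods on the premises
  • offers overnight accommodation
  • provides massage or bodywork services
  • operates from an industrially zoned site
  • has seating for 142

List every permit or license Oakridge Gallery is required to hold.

Commercial Registration, Compliance Authorization, Entertainment Certificate, General Business Permit, Municipal Permit

Art. I. operates from an industrially zoned site → Commercial Registration required.
Art. II. offers overnight accommodation; years in business 18 > 8; provides live entertainment → Compliance Authorization required.
Art. III. seating 142 < 162 → Municipal Registration not required.
Art. IV. provides live entertainment; manufactures goods on the premises → General Business Permit required.
Art. V. provides live entertainment → Entertainment Certificate required.
Art. VI. is located in Zone B; operates from an industrially zoned site (not: is a home-based business) → Zone B Authorization not required.
Art. VII. is located in Zone B; years in business 18 < 19; seating 142 > 92 → Zone B License not required.
Art. VIII. Compliance Authorization is required → Municipal Permit also required.
Art. IX. seating 142 > 110; operates from an industrially zoned site → Regulatory Authorization not required.
Art. X. is located in Zone B (not: is located in Zone A); offers overnight accommodation → Zone A License not required.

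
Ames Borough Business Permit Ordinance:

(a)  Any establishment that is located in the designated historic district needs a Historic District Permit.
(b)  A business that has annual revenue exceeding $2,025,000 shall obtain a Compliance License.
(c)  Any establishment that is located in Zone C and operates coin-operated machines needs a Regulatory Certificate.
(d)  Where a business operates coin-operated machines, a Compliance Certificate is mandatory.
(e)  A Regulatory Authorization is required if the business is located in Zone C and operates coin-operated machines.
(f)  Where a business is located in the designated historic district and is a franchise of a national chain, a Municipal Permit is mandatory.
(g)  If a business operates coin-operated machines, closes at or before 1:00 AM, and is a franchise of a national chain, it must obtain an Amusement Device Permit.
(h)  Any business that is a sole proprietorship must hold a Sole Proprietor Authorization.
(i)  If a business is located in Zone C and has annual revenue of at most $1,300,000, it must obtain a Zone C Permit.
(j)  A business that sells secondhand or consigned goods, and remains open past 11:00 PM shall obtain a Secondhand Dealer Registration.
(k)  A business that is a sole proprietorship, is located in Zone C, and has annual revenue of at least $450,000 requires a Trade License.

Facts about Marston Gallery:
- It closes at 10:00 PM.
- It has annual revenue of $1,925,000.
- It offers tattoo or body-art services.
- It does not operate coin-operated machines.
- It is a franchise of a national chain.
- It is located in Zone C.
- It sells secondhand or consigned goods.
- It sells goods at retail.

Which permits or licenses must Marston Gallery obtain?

None

(a) is located in Zone C (not: is located in the designated historic district) → Historic District Permit not required.
(b) revenue $1,925,000 ≤ $2,025,000 → Compliance License not required.
(c) is located in Zone C; does not operate coin-operated machines → Regulatory Certificate not required.
(d) does not operate coin-operated machines → Compliance Certificate not required.
(e) is located in Zone C; does not operate coin-operated machines → Regulatory Authorization not required.
(f) is located in Zone C (not: is located in the designated historic district); is a franchise of a national chain → Municipal Permit not required.
(g) does not operate coin-operated machines; closes 10:00 PM, at/before 1:00 AM; is a franchise of a national chain → Amusement Device Permit not required.
(h) is a franchise of a national chain (not: is a sole proprietorship) → Sole Proprietor Authorization not required.
(i) is located in Zone C; revenue $1,925,000 > $1,300,000 → Zone C Permit not required.
(j) sells secondhand or consigned goods; closes 10:00 PM, at/before 11:00 PM → Secondhand Dealer Registration not required.
(k) is a franchise of a national chain (not: is a sole proprietorship); is located in Zone C; revenue $1,925,000 ≥ $450,000 → Trade License not required.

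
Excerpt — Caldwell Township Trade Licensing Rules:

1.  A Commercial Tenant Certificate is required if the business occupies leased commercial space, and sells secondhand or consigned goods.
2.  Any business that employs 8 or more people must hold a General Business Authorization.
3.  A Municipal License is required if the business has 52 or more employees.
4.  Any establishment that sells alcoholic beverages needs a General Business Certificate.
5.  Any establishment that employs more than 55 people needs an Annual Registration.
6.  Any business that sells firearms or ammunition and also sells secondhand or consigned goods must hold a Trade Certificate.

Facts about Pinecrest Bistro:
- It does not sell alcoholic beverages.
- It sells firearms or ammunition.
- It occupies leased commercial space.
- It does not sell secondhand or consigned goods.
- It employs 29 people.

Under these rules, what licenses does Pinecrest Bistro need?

1. occupies leased commercial space; does not sell secondhand or consigned goods → Commercial Tenant Certificate not required.
2. employees 29 ≥ 8 → General Business Authorization required.
3. employees 29 < 52 → Municipal License not required.
4. does not sell alcoholic beverages → General Business Certificate not required.
5. employees 29 ≤ 55 → Annual Registration not required.
6. sells firearms or ammunition; does not sell secondhand or consigned goods → Trade Certificate not required.

General Business Authorization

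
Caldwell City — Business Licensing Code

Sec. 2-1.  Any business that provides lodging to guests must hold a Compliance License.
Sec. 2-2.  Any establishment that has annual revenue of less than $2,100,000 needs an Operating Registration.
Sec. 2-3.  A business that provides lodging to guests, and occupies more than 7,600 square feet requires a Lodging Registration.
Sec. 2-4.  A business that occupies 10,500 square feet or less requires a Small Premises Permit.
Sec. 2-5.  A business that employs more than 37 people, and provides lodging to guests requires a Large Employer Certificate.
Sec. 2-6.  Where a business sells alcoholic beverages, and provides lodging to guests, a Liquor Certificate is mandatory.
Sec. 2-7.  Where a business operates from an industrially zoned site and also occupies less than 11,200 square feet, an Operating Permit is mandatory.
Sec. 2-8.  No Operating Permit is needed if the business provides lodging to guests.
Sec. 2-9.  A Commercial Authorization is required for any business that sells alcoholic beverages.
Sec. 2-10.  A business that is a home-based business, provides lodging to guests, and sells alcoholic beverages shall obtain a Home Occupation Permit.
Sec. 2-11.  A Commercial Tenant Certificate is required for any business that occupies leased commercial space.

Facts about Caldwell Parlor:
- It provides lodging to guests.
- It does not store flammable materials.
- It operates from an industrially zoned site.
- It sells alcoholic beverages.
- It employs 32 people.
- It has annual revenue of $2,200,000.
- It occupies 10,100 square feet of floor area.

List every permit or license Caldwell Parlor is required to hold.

Commercial Authorization, Compliance License, Liquor Certificate, Lodging Registration, Small Premises Permit

Sec. 2-1. provides lodging to guests → Compliance License required.
Sec. 2-2. revenue $2,200,000 ≥ $2,100,000 → Operating Registration not required.
Sec. 2-3. provides lodging to guests; floor area 10,100 square feet > 7,600 square feet → Lodging Registration required.
Sec. 2-4. floor area 10,100 square feet ≤ 10,500 square feet → Small Premises Permit required.
Sec. 2-5. employees 32 ≤ 37; provides lodging to guests → Large Employer Certificate not required.
Sec. 2-6. sells alcoholic beverages; provides lodging to guests → Liquor Certificate required.
Sec. 2-7. operates from an industrially zoned site; floor area 10,100 square feet < 11,200 square feet → Operating Permit required.
Sec. 2-8. provides lodging to guests → exempt from Operating Permit.
Sec. 2-9. sells alcoholic beverages → Commercial Authorization required.
Sec. 2-10. operates from an industrially zoned site (not: is a home-based business); provides lodging to guests; sells alcoholic beverages → Home Occupation Permit not required.
Sec. 2-11. operates from an industrially zoned site (not: occupies leased commercial space) → Commercial Tenant Certificate not required.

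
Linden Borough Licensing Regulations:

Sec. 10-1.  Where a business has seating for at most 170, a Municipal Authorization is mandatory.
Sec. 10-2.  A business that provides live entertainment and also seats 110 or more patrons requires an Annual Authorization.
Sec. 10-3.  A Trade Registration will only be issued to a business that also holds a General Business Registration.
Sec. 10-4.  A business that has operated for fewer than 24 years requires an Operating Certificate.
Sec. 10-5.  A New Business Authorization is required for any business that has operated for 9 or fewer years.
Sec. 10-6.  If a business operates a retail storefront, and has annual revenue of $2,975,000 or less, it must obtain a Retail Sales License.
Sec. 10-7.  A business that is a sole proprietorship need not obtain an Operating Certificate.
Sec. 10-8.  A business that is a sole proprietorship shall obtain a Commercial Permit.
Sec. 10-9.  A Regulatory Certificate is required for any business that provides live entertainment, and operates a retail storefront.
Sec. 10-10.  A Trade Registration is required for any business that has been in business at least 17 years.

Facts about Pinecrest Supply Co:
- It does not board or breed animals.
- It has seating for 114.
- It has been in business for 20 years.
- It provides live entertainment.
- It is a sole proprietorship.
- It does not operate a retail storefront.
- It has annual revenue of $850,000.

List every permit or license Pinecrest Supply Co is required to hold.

Sec. 10-1. seating 114 ≤ 170 → Municipal Authorization required.
Sec. 10-2. provides live entertainment; seating 114 ≥ 110 → Annual Authorization required.
Sec. 10-3. Trade Registration is required → General Business Registration also required.
Sec. 10-4. years in business 20 < 24 → Operating Certificate required.
Sec. 10-5. years in business 20 > 9 → New Business Authorization not required.
Sec. 10-6. does not operate a retail storefront; revenue $850,000 ≤ $2,975,000 → Retail Sales License not required.
Sec. 10-7. is a sole proprietorship → exempt from Operating Certificate.
Sec. 10-8. is a sole proprietorship → Commercial Permit required.
Sec. 10-9. provides live entertainment; does not operate a retail storefront → Regulatory Certificate not required.
Sec. 10-10. years in business 20 ≥ 17 → Trade Registration required.

Annual Authorization, Commercial Permit, General Business Registration, Municipal Authorization, Trade Registration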